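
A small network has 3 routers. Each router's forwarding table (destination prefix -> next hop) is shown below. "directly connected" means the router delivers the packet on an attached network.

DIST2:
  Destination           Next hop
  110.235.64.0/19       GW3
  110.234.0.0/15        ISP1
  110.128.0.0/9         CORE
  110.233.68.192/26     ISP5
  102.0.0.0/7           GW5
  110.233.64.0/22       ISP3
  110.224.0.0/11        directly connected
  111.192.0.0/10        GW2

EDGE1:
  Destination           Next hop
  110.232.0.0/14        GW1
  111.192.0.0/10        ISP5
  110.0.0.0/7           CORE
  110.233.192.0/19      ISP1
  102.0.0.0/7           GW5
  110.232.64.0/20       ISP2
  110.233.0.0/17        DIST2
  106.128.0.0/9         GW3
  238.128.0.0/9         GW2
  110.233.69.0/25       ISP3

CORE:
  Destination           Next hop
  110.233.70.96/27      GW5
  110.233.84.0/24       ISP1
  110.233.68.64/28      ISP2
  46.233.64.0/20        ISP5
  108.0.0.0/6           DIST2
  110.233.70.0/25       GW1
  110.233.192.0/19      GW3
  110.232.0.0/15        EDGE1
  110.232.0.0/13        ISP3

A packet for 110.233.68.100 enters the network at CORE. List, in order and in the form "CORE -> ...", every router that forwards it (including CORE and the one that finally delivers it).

At CORE: longest match for 110.233.68.100 is 110.232.0.0/15 -> EDGE1
At EDGE1: longest match for 110.233.68.100 is 110.233.0.0/17 -> DIST2
At DIST2: longest match for 110.233.68.100 is 110.224.0.0/11 -> directly connected

CORE -> EDGE1 -> DIST2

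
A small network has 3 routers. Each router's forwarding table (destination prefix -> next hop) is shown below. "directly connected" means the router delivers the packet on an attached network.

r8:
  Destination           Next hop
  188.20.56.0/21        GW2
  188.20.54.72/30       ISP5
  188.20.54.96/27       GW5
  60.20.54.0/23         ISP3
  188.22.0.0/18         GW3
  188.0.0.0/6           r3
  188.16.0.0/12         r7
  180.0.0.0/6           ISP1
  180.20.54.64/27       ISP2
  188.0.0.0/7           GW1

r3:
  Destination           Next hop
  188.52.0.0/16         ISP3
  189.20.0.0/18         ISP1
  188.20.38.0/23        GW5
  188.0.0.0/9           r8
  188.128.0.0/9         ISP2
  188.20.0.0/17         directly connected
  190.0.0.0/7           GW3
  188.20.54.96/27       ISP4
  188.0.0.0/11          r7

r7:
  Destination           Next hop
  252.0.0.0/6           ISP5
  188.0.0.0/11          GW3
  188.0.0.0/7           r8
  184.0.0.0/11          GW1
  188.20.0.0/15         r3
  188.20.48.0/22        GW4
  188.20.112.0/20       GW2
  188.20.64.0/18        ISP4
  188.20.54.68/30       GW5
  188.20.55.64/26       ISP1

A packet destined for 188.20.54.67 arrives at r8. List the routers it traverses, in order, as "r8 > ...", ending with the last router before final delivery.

At r8: longest match for 188.20.54.67 is 188.16.0.0/12 -> r7
At r7: longest match for 188.20.54.67 is 188.20.0.0/15 -> r3
At r3: longest match for 188.20.54.67 is 188.20.0.0/17 -> directly connected

r8 > r7 > r3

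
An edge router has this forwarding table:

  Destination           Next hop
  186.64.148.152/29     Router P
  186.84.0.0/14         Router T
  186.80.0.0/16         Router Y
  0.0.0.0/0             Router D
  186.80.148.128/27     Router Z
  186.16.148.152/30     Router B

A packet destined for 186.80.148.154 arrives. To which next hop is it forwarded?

Router Z

Routes whose prefix contains 186.80.148.154:
  0.0.0.0/0 (default, matches everything) -> Router D
  186.80.0.0/16 (186.80.0.0 - 186.80.255.255) -> Router Y
  186.80.148.128/27 (186.80.148.128 - 186.80.148.159) -> Router Z
More-specific entries that do NOT match:
  186.16.148.152/30 (186.16.148.152 - 186.16.148.155) does not contain 186.80.148.154
  186.64.148.152/29 (186.64.148.152 - 186.64.148.159) does not contain 186.80.148.154
Longest matching prefix is /27 -> next hop Router Z.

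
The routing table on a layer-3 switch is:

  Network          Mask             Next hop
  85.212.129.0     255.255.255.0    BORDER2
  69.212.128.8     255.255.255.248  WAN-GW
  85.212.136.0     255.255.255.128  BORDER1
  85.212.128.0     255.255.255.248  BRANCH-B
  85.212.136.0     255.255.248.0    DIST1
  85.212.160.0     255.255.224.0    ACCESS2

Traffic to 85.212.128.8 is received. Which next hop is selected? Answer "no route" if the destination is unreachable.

no route

No entry's prefix contains 85.212.128.8; there is no default route.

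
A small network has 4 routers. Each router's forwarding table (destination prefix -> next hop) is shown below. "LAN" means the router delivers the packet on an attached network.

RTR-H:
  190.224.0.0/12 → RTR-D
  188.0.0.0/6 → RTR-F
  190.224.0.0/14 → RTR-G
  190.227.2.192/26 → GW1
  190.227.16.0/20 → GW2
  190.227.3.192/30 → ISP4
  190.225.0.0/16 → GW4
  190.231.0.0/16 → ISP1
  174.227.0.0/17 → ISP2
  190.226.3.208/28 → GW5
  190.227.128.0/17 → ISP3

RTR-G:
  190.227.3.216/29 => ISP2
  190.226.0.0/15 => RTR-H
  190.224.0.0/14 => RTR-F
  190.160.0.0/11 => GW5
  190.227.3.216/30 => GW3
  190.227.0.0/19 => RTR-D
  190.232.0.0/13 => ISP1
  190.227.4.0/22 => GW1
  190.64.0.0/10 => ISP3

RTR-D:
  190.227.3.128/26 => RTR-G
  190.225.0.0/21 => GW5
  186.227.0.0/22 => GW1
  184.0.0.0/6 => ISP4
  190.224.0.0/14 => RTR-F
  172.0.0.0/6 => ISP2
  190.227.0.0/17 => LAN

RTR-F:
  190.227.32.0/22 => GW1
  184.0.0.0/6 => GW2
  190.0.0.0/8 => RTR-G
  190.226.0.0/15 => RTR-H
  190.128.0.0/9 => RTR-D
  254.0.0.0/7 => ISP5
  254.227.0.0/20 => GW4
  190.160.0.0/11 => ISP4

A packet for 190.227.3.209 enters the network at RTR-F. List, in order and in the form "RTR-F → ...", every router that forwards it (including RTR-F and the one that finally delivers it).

RTR-F → RTR-H → RTR-G → RTR-D

At RTR-F: longest match for 190.227.3.209 is 190.226.0.0/15 -> RTR-H
At RTR-H: longest match for 190.227.3.209 is 190.224.0.0/14 -> RTR-G
At RTR-G: longest match for 190.227.3.209 is 190.227.0.0/19 -> RTR-D
At RTR-D: longest match for 190.227.3.209 is 190.227.0.0/17 -> LAN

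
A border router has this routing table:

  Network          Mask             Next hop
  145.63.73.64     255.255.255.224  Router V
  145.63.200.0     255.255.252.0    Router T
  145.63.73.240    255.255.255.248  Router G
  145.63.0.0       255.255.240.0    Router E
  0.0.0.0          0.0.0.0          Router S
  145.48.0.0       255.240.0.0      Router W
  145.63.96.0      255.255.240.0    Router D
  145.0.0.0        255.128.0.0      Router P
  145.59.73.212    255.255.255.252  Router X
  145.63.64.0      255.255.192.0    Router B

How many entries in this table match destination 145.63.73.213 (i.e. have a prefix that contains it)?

Prefixes containing 145.63.73.213:
  0.0.0.0/0 (default, matches everything)
  145.0.0.0/9 (145.0.0.0 - 145.127.255.255)
  145.48.0.0/12 (145.48.0.0 - 145.63.255.255)
  145.63.64.0/18 (145.63.64.0 - 145.63.127.255)
Total matching entries: 4.

4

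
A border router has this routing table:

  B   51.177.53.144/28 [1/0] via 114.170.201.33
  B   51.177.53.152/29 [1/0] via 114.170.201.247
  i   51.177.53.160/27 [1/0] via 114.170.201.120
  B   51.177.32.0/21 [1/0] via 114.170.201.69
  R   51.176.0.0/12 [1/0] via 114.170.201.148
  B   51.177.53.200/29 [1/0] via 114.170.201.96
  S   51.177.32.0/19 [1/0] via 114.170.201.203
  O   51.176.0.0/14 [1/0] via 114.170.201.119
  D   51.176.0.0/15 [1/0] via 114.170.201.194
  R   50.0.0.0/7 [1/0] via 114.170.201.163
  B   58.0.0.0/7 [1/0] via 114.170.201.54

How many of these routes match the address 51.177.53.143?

5

Prefixes containing 51.177.53.143:
  50.0.0.0/7 (50.0.0.0 - 51.255.255.255)
  51.176.0.0/12 (51.176.0.0 - 51.191.255.255)
  51.176.0.0/14 (51.176.0.0 - 51.179.255.255)
  51.176.0.0/15 (51.176.0.0 - 51.177.255.255)
  51.177.32.0/19 (51.177.32.0 - 51.177.63.255)
Total matching entries: 5.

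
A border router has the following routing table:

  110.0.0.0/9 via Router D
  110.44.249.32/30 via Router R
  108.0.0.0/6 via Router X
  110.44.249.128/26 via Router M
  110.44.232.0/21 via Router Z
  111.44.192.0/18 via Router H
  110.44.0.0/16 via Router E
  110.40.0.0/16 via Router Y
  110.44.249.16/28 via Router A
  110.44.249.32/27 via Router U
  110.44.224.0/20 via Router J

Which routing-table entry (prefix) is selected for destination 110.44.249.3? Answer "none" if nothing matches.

110.44.0.0/16

Entries matching 110.44.249.3:
  108.0.0.0/6 (108.0.0.0 - 111.255.255.255)
  110.0.0.0/9 (110.0.0.0 - 110.127.255.255)
  110.44.0.0/16 (110.44.0.0 - 110.44.255.255)
Most specific is 110.44.0.0/16.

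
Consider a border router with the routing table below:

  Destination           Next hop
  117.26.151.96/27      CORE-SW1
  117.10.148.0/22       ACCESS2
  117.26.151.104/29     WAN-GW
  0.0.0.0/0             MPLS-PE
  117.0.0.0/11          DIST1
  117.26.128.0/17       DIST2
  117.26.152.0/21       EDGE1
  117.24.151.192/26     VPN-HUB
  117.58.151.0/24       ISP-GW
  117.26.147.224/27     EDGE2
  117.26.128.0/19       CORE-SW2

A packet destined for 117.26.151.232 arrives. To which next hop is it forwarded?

CORE-SW2

Routes whose prefix contains 117.26.151.232:
  0.0.0.0/0 (default, matches everything) -> MPLS-PE
  117.0.0.0/11 (117.0.0.0 - 117.31.255.255) -> DIST1
  117.26.128.0/17 (117.26.128.0 - 117.26.255.255) -> DIST2
  117.26.128.0/19 (117.26.128.0 - 117.26.159.255) -> CORE-SW2
More-specific entries that do NOT match:
  117.26.151.104/29 (117.26.151.104 - 117.26.151.111) does not contain 117.26.151.232
  117.26.151.96/27 (117.26.151.96 - 117.26.151.127) does not contain 117.26.151.232
  117.26.147.224/27 (117.26.147.224 - 117.26.147.255) does not contain 117.26.151.232
  117.24.151.192/26 (117.24.151.192 - 117.24.151.255) does not contain 117.26.151.232
  117.58.151.0/24 (117.58.151.0 - 117.58.151.255) does not contain 117.26.151.232
  117.10.148.0/22 (117.10.148.0 - 117.10.151.255) does not contain 117.26.151.232
  117.26.152.0/21 (117.26.152.0 - 117.26.159.255) does not contain 117.26.151.232
Longest matching prefix is /19 -> next hop CORE-SW2.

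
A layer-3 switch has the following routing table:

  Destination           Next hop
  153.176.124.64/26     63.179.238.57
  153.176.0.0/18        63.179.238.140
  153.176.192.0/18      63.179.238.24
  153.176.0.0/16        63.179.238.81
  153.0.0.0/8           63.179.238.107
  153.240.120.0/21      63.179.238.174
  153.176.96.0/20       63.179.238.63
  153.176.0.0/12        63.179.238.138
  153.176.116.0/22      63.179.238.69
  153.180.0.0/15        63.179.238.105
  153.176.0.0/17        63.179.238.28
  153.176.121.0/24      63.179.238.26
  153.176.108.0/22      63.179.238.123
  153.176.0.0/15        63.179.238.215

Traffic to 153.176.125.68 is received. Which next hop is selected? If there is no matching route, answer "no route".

Routes whose prefix contains 153.176.125.68:
  153.0.0.0/8 (153.0.0.0 - 153.255.255.255) -> 63.179.238.107
  153.176.0.0/12 (153.176.0.0 - 153.191.255.255) -> 63.179.238.138
  153.176.0.0/15 (153.176.0.0 - 153.177.255.255) -> 63.179.238.215
  153.176.0.0/16 (153.176.0.0 - 153.176.255.255) -> 63.179.238.81
  153.176.0.0/17 (153.176.0.0 - 153.176.127.255) -> 63.179.238.28
More-specific entries that do NOT match:
  153.176.124.64/26 (153.176.124.64 - 153.176.124.127) does not contain 153.176.125.68
  153.176.121.0/24 (153.176.121.0 - 153.176.121.255) does not contain 153.176.125.68
  153.176.116.0/22 (153.176.116.0 - 153.176.119.255) does not contain 153.176.125.68
  153.176.108.0/22 (153.176.108.0 - 153.176.111.255) does not contain 153.176.125.68
  153.240.120.0/21 (153.240.120.0 - 153.240.127.255) does not contain 153.176.125.68
  153.176.96.0/20 (153.176.96.0 - 153.176.111.255) does not contain 153.176.125.68
  153.176.0.0/18 (153.176.0.0 - 153.176.63.255) does not contain 153.176.125.68
  153.176.192.0/18 (153.176.192.0 - 153.176.255.255) does not contain 153.176.125.68
Longest matching prefix is /17 -> next hop 63.179.238.28.

63.179.238.28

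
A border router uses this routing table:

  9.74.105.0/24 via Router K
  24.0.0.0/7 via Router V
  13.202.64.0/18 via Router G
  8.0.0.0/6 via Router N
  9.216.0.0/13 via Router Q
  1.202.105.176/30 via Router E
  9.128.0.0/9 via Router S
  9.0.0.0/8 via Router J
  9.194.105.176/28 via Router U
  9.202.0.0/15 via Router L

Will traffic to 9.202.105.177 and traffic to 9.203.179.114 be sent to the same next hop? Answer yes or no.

9.202.105.177: longest match 9.202.0.0/15 -> Router L
9.203.179.114: longest match 9.202.0.0/15 -> Router L

yes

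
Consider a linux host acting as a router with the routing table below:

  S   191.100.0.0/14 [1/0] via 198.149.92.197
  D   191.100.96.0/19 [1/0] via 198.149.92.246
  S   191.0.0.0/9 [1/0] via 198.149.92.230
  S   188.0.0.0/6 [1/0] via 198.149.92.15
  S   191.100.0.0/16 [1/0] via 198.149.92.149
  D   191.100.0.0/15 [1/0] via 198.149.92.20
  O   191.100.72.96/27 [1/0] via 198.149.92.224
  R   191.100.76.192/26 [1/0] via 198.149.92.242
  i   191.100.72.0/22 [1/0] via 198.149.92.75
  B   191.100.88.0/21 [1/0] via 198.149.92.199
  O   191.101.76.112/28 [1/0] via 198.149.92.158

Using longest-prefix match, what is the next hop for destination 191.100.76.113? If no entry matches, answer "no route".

Routes whose prefix contains 191.100.76.113:
  188.0.0.0/6 (188.0.0.0 - 191.255.255.255) -> 198.149.92.15
  191.0.0.0/9 (191.0.0.0 - 191.127.255.255) -> 198.149.92.230
  191.100.0.0/14 (191.100.0.0 - 191.103.255.255) -> 198.149.92.197
  191.100.0.0/15 (191.100.0.0 - 191.101.255.255) -> 198.149.92.20
  191.100.0.0/16 (191.100.0.0 - 191.100.255.255) -> 198.149.92.149
More-specific entries that do NOT match:
  191.101.76.112/28 (191.101.76.112 - 191.101.76.127) does not contain 191.100.76.113
  191.100.72.96/27 (191.100.72.96 - 191.100.72.127) does not contain 191.100.76.113
  191.100.76.192/26 (191.100.76.192 - 191.100.76.255) does not contain 191.100.76.113
  191.100.72.0/22 (191.100.72.0 - 191.100.75.255) does not contain 191.100.76.113
  191.100.88.0/21 (191.100.88.0 - 191.100.95.255) does not contain 191.100.76.113
  191.100.96.0/19 (191.100.96.0 - 191.100.127.255) does not contain 191.100.76.113
Longest matching prefix is /16 -> next hop 198.149.92.149.

198.149.92.149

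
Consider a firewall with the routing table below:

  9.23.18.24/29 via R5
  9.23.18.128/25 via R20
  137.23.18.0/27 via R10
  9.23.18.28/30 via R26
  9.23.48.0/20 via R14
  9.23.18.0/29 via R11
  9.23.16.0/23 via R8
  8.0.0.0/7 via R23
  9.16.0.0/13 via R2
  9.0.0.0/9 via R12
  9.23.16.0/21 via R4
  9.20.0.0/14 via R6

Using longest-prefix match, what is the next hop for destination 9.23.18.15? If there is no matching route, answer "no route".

Routes whose prefix contains 9.23.18.15:
  8.0.0.0/7 (8.0.0.0 - 9.255.255.255) -> R23
  9.0.0.0/9 (9.0.0.0 - 9.127.255.255) -> R12
  9.16.0.0/13 (9.16.0.0 - 9.23.255.255) -> R2
  9.20.0.0/14 (9.20.0.0 - 9.23.255.255) -> R6
  9.23.16.0/21 (9.23.16.0 - 9.23.23.255) -> R4
More-specific entries that do NOT match:
  9.23.18.28/30 (9.23.18.28 - 9.23.18.31) does not contain 9.23.18.15
  9.23.18.24/29 (9.23.18.24 - 9.23.18.31) does not contain 9.23.18.15
  9.23.18.0/29 (9.23.18.0 - 9.23.18.7) does not contain 9.23.18.15
  137.23.18.0/27 (137.23.18.0 - 137.23.18.31) does not contain 9.23.18.15
  9.23.18.128/25 (9.23.18.128 - 9.23.18.255) does not contain 9.23.18.15
  9.23.16.0/23 (9.23.16.0 - 9.23.17.255) does not contain 9.23.18.15
Longest matching prefix is /21 -> next hop R4.

R4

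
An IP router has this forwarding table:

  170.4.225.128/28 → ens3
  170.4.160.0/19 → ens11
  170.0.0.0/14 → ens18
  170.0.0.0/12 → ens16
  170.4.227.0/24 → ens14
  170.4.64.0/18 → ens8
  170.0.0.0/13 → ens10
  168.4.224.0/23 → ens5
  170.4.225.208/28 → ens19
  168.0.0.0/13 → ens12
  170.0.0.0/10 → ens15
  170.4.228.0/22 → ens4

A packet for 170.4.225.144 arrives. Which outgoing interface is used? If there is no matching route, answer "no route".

ens10

Routes whose prefix contains 170.4.225.144:
  170.0.0.0/10 (170.0.0.0 - 170.63.255.255) -> ens15
  170.0.0.0/12 (170.0.0.0 - 170.15.255.255) -> ens16
  170.0.0.0/13 (170.0.0.0 - 170.7.255.255) -> ens10
More-specific entries that do NOT match:
  170.4.225.128/28 (170.4.225.128 - 170.4.225.143) does not contain 170.4.225.144
  170.4.225.208/28 (170.4.225.208 - 170.4.225.223) does not contain 170.4.225.144
  170.4.227.0/24 (170.4.227.0 - 170.4.227.255) does not contain 170.4.225.144
  168.4.224.0/23 (168.4.224.0 - 168.4.225.255) does not contain 170.4.225.144
  170.4.228.0/22 (170.4.228.0 - 170.4.231.255) does not contain 170.4.225.144
  170.4.160.0/19 (170.4.160.0 - 170.4.191.255) does not contain 170.4.225.144
  170.4.64.0/18 (170.4.64.0 - 170.4.127.255) does not contain 170.4.225.144
  170.0.0.0/14 (170.0.0.0 - 170.3.255.255) does not contain 170.4.225.144
Longest matching prefix is /13 -> interface ens10.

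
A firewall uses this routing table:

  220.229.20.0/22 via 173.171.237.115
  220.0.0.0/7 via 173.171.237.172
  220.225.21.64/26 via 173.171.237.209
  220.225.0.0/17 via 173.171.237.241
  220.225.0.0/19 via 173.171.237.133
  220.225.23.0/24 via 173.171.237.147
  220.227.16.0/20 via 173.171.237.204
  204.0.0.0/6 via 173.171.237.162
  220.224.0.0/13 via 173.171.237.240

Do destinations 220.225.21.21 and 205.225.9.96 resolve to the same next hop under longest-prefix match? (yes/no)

no

220.225.21.21: longest match 220.225.0.0/19 -> 173.171.237.133
205.225.9.96: longest match 204.0.0.0/6 -> 173.171.237.162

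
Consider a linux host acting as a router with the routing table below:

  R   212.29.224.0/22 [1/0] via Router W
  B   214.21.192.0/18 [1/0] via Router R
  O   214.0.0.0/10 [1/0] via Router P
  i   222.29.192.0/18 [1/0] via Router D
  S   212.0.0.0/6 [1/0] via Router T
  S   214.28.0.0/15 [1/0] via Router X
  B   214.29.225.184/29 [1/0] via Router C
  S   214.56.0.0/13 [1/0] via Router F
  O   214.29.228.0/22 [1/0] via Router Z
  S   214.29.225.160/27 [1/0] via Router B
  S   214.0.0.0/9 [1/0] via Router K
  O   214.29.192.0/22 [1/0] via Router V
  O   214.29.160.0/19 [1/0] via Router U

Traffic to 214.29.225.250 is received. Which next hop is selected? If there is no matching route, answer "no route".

Router X

Routes whose prefix contains 214.29.225.250:
  212.0.0.0/6 (212.0.0.0 - 215.255.255.255) -> Router T
  214.0.0.0/9 (214.0.0.0 - 214.127.255.255) -> Router K
  214.0.0.0/10 (214.0.0.0 - 214.63.255.255) -> Router P
  214.28.0.0/15 (214.28.0.0 - 214.29.255.255) -> Router X
More-specific entries that do NOT match:
  214.29.225.184/29 (214.29.225.184 - 214.29.225.191) does not contain 214.29.225.250
  214.29.225.160/27 (214.29.225.160 - 214.29.225.191) does not contain 214.29.225.250
  212.29.224.0/22 (212.29.224.0 - 212.29.227.255) does not contain 214.29.225.250
  214.29.228.0/22 (214.29.228.0 - 214.29.231.255) does not contain 214.29.225.250
  214.29.192.0/22 (214.29.192.0 - 214.29.195.255) does not contain 214.29.225.250
  214.29.160.0/19 (214.29.160.0 - 214.29.191.255) does not contain 214.29.225.250
  214.21.192.0/18 (214.21.192.0 - 214.21.255.255) does not contain 214.29.225.250
  222.29.192.0/18 (222.29.192.0 - 222.29.255.255) does not contain 214.29.225.250
Longest matching prefix is /15 -> next hop Router X.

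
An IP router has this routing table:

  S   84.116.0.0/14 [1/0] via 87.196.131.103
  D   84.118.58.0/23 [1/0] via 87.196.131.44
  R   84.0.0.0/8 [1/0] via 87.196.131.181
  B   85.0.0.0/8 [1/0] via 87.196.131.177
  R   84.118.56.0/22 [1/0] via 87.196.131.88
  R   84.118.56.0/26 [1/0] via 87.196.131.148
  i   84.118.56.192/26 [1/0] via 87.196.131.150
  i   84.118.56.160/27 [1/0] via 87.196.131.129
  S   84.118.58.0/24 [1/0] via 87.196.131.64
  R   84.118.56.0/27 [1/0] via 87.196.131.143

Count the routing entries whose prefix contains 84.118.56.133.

Prefixes containing 84.118.56.133:
  84.0.0.0/8 (84.0.0.0 - 84.255.255.255)
  84.116.0.0/14 (84.116.0.0 - 84.119.255.255)
  84.118.56.0/22 (84.118.56.0 - 84.118.59.255)
Total matching entries: 3.

3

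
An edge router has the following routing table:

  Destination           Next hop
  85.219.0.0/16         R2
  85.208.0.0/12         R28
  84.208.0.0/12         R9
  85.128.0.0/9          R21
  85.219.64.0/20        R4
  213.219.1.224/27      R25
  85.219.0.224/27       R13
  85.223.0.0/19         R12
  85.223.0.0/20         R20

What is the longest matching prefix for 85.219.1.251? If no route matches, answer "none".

85.219.0.0/16

Entries matching 85.219.1.251:
  85.128.0.0/9 (85.128.0.0 - 85.255.255.255)
  85.208.0.0/12 (85.208.0.0 - 85.223.255.255)
  85.219.0.0/16 (85.219.0.0 - 85.219.255.255)
Most specific is 85.219.0.0/16.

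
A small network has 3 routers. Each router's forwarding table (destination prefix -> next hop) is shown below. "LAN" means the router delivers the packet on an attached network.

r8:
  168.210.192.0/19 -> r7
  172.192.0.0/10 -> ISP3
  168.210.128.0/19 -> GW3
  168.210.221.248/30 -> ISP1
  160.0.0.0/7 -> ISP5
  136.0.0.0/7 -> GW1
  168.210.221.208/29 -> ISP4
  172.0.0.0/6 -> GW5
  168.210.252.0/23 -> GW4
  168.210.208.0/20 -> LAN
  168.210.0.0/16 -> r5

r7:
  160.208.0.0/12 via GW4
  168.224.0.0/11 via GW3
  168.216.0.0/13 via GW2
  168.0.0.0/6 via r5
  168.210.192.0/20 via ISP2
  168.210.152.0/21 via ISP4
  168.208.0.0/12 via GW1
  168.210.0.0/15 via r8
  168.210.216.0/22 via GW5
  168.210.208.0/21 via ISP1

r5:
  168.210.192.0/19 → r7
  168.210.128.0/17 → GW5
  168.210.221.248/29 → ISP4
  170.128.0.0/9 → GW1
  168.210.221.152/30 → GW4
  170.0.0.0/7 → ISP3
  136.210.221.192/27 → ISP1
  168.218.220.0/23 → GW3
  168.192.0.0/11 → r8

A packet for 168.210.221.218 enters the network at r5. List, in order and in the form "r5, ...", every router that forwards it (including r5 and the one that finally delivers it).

At r5: longest match for 168.210.221.218 is 168.210.192.0/19 -> r7
At r7: longest match for 168.210.221.218 is 168.210.0.0/15 -> r8
At r8: longest match for 168.210.221.218 is 168.210.208.0/20 -> LAN

r5, r7, r8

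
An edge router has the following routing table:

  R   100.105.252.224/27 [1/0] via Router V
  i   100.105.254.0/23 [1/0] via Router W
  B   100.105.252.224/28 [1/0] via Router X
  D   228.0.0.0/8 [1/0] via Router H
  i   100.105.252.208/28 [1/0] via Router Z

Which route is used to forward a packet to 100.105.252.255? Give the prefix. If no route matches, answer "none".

100.105.252.224/27

Entries matching 100.105.252.255:
  100.105.252.224/27 (100.105.252.224 - 100.105.252.255)
Most specific is 100.105.252.224/27.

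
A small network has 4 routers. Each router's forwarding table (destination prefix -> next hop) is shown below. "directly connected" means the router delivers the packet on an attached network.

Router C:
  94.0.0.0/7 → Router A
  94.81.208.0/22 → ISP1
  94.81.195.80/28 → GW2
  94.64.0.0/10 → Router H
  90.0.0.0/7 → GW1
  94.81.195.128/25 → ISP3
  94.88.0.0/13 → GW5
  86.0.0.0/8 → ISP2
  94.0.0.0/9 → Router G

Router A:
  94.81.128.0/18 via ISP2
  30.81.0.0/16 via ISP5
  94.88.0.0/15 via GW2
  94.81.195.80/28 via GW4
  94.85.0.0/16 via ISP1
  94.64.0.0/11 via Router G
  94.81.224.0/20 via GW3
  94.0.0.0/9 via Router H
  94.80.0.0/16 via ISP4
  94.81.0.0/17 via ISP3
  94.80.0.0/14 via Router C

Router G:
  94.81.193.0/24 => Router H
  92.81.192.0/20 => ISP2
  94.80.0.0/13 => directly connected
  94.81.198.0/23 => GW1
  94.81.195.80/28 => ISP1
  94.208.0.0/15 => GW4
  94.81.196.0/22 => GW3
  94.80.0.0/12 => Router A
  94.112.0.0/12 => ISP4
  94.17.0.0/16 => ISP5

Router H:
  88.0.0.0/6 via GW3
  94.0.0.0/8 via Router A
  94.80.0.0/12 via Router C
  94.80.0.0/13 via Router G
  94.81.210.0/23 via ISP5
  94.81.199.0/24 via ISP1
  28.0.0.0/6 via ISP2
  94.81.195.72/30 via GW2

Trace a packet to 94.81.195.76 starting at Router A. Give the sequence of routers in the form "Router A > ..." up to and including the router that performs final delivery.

At Router A: longest match for 94.81.195.76 is 94.80.0.0/14 -> Router C
At Router C: longest match for 94.81.195.76 is 94.64.0.0/10 -> Router H
At Router H: longest match for 94.81.195.76 is 94.80.0.0/13 -> Router G
At Router G: longest match for 94.81.195.76 is 94.80.0.0/13 -> directly connected

Router A > Router C > Router H > Router G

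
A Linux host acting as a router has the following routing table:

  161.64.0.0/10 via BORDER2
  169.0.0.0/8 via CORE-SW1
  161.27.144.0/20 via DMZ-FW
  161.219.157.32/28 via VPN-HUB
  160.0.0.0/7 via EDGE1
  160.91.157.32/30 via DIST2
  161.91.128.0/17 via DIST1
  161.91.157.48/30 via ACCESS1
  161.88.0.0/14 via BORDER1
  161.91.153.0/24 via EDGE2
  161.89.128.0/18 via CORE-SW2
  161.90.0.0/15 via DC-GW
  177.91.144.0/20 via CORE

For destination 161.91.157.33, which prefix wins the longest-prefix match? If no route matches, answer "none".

Entries matching 161.91.157.33:
  160.0.0.0/7 (160.0.0.0 - 161.255.255.255)
  161.64.0.0/10 (161.64.0.0 - 161.127.255.255)
  161.88.0.0/14 (161.88.0.0 - 161.91.255.255)
  161.90.0.0/15 (161.90.0.0 - 161.91.255.255)
  161.91.128.0/17 (161.91.128.0 - 161.91.255.255)
Most specific is 161.91.128.0/17.

161.91.128.0/17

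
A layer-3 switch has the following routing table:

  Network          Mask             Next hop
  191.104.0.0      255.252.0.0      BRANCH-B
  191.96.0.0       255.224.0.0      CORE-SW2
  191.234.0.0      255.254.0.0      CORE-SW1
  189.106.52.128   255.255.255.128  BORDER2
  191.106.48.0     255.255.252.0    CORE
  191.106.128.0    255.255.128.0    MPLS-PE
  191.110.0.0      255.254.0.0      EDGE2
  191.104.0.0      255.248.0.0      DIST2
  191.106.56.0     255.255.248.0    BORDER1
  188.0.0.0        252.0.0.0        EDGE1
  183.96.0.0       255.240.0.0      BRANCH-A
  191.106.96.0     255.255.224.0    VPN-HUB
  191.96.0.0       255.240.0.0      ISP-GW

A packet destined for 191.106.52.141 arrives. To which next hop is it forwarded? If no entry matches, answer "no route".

Routes whose prefix contains 191.106.52.141:
  188.0.0.0/6 (188.0.0.0 - 191.255.255.255) -> EDGE1
  191.96.0.0/11 (191.96.0.0 - 191.127.255.255) -> CORE-SW2
  191.96.0.0/12 (191.96.0.0 - 191.111.255.255) -> ISP-GW
  191.104.0.0/13 (191.104.0.0 - 191.111.255.255) -> DIST2
  191.104.0.0/14 (191.104.0.0 - 191.107.255.255) -> BRANCH-B
More-specific entries that do NOT match:
  189.106.52.128/25 (189.106.52.128 - 189.106.52.255) does not contain 191.106.52.141
  191.106.48.0/22 (191.106.48.0 - 191.106.51.255) does not contain 191.106.52.141
  191.106.56.0/21 (191.106.56.0 - 191.106.63.255) does not contain 191.106.52.141
  191.106.96.0/19 (191.106.96.0 - 191.106.127.255) does not contain 191.106.52.141
  191.106.128.0/17 (191.106.128.0 - 191.106.255.255) does not contain 191.106.52.141
  191.234.0.0/15 (191.234.0.0 - 191.235.255.255) does not contain 191.106.52.141
  191.110.0.0/15 (191.110.0.0 - 191.111.255.255) does not contain 191.106.52.141
Longest matching prefix is /14 -> next hop BRANCH-B.

BRANCH-B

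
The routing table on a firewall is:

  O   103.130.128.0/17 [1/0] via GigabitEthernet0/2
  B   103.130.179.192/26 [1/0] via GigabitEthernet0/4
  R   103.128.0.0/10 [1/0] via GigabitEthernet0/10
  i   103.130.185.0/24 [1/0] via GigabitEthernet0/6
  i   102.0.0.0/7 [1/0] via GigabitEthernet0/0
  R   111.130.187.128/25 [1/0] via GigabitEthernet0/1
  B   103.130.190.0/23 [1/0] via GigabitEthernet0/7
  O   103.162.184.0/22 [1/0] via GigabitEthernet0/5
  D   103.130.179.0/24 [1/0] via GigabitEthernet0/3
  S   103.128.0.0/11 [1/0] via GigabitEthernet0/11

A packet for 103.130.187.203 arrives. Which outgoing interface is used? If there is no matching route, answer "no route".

GigabitEthernet0/2

Routes whose prefix contains 103.130.187.203:
  102.0.0.0/7 (102.0.0.0 - 103.255.255.255) -> GigabitEthernet0/0
  103.128.0.0/10 (103.128.0.0 - 103.191.255.255) -> GigabitEthernet0/10
  103.128.0.0/11 (103.128.0.0 - 103.159.255.255) -> GigabitEthernet0/11
  103.130.128.0/17 (103.130.128.0 - 103.130.255.255) -> GigabitEthernet0/2
More-specific entries that do NOT match:
  103.130.179.192/26 (103.130.179.192 - 103.130.179.255) does not contain 103.130.187.203
  111.130.187.128/25 (111.130.187.128 - 111.130.187.255) does not contain 103.130.187.203
  103.130.185.0/24 (103.130.185.0 - 103.130.185.255) does not contain 103.130.187.203
  103.130.179.0/24 (103.130.179.0 - 103.130.179.255) does not contain 103.130.187.203
  103.130.190.0/23 (103.130.190.0 - 103.130.191.255) does not contain 103.130.187.203
  103.162.184.0/22 (103.162.184.0 - 103.162.187.255) does not contain 103.130.187.203
Longest matching prefix is /17 -> interface GigabitEthernet0/2.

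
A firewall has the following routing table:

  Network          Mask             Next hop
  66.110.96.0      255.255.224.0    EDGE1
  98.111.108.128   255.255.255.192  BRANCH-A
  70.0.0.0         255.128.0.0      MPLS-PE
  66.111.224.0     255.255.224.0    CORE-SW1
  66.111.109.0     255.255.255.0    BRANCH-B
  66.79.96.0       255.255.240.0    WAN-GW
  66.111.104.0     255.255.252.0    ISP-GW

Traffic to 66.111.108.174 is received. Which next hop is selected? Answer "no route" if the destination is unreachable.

no route

No entry's prefix contains 66.111.108.174; there is no default route.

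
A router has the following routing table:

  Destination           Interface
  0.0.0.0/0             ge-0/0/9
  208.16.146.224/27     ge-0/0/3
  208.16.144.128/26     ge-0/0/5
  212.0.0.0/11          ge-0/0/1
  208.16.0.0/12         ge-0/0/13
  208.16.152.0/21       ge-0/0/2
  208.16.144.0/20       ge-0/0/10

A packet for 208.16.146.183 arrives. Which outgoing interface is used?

Routes whose prefix contains 208.16.146.183:
  0.0.0.0/0 (default, matches everything) -> ge-0/0/9
  208.16.0.0/12 (208.16.0.0 - 208.31.255.255) -> ge-0/0/13
  208.16.144.0/20 (208.16.144.0 - 208.16.159.255) -> ge-0/0/10
More-specific entries that do NOT match:
  208.16.146.224/27 (208.16.146.224 - 208.16.146.255) does not contain 208.16.146.183
  208.16.144.128/26 (208.16.144.128 - 208.16.144.191) does not contain 208.16.146.183
  208.16.152.0/21 (208.16.152.0 - 208.16.159.255) does not contain 208.16.146.183
Longest matching prefix is /20 -> interface ge-0/0/10.

ge-0/0/10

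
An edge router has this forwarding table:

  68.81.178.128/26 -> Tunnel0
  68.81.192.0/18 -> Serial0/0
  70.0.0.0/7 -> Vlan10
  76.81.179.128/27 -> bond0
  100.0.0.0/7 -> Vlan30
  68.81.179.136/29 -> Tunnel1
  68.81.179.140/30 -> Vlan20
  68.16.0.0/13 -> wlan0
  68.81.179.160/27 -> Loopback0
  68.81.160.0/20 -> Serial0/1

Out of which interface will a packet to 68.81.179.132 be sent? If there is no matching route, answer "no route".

no route

No entry's prefix contains 68.81.179.132; there is no default route.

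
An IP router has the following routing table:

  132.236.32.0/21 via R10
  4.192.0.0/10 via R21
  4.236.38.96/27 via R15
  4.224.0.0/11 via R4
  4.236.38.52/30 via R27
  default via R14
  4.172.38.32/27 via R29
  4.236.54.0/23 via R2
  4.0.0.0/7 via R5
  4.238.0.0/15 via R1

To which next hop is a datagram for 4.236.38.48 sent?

Routes whose prefix contains 4.236.38.48:
  0.0.0.0/0 (default, matches everything) -> R14
  4.0.0.0/7 (4.0.0.0 - 5.255.255.255) -> R5
  4.192.0.0/10 (4.192.0.0 - 4.255.255.255) -> R21
  4.224.0.0/11 (4.224.0.0 - 4.255.255.255) -> R4
More-specific entries that do NOT match:
  4.236.38.52/30 (4.236.38.52 - 4.236.38.55) does not contain 4.236.38.48
  4.236.38.96/27 (4.236.38.96 - 4.236.38.127) does not contain 4.236.38.48
  4.172.38.32/27 (4.172.38.32 - 4.172.38.63) does not contain 4.236.38.48
  4.236.54.0/23 (4.236.54.0 - 4.236.55.255) does not contain 4.236.38.48
  132.236.32.0/21 (132.236.32.0 - 132.236.39.255) does not contain 4.236.38.48
  4.238.0.0/15 (4.238.0.0 - 4.239.255.255) does not contain 4.236.38.48
Longest matching prefix is /11 -> next hop R4.

R4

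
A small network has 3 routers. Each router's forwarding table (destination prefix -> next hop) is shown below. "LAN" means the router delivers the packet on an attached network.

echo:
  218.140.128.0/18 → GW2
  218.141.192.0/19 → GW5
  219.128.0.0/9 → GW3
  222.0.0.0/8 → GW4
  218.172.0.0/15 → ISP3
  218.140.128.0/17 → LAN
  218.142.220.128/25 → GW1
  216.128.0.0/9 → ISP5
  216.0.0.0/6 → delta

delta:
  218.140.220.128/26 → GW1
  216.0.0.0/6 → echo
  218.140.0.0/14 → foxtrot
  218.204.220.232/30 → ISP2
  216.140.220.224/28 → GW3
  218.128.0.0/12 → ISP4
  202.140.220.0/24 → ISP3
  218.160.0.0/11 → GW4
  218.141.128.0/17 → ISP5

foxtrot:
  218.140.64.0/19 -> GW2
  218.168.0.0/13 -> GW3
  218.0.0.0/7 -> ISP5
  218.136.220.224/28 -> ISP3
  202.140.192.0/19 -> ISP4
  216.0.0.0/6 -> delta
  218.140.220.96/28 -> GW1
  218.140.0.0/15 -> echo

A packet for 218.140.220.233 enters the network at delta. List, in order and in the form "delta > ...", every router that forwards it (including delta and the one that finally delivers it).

At delta: longest match for 218.140.220.233 is 218.140.0.0/14 -> foxtrot
At foxtrot: longest match for 218.140.220.233 is 218.140.0.0/15 -> echo
At echo: longest match for 218.140.220.233 is 218.140.128.0/17 -> LAN

delta > foxtrot > echo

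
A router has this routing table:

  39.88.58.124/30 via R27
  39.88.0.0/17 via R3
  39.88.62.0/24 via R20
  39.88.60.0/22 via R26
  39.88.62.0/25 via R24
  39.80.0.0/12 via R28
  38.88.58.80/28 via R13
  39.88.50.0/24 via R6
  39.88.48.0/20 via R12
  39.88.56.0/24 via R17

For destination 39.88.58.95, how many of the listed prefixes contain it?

3

Prefixes containing 39.88.58.95:
  39.80.0.0/12 (39.80.0.0 - 39.95.255.255)
  39.88.0.0/17 (39.88.0.0 - 39.88.127.255)
  39.88.48.0/20 (39.88.48.0 - 39.88.63.255)
Total matching entries: 3.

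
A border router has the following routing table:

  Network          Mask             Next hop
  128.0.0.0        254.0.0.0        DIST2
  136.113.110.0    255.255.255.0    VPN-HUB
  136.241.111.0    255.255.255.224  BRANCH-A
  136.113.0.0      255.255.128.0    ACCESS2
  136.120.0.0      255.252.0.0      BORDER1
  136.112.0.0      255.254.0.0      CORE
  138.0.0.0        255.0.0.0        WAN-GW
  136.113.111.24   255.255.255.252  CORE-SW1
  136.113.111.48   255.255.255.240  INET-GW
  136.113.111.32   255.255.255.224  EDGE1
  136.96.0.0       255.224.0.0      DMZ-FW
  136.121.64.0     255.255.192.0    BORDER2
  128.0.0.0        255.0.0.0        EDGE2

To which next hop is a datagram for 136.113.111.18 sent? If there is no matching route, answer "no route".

Routes whose prefix contains 136.113.111.18:
  136.96.0.0/11 (136.96.0.0 - 136.127.255.255) -> DMZ-FW
  136.112.0.0/15 (136.112.0.0 - 136.113.255.255) -> CORE
  136.113.0.0/17 (136.113.0.0 - 136.113.127.255) -> ACCESS2
More-specific entries that do NOT match:
  136.113.111.24/30 (136.113.111.24 - 136.113.111.27) does not contain 136.113.111.18
  136.113.111.48/28 (136.113.111.48 - 136.113.111.63) does not contain 136.113.111.18
  136.241.111.0/27 (136.241.111.0 - 136.241.111.31) does not contain 136.113.111.18
  136.113.111.32/27 (136.113.111.32 - 136.113.111.63) does not contain 136.113.111.18
  136.113.110.0/24 (136.113.110.0 - 136.113.110.255) does not contain 136.113.111.18
  136.121.64.0/18 (136.121.64.0 - 136.121.127.255) does not contain 136.113.111.18
Longest matching prefix is /17 -> next hop ACCESS2.

ACCESS2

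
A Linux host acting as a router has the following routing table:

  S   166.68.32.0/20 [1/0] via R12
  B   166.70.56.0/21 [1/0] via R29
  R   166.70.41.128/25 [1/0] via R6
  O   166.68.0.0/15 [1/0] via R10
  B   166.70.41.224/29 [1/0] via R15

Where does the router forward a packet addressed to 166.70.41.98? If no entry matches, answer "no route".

No entry's prefix contains 166.70.41.98; there is no default route.

no route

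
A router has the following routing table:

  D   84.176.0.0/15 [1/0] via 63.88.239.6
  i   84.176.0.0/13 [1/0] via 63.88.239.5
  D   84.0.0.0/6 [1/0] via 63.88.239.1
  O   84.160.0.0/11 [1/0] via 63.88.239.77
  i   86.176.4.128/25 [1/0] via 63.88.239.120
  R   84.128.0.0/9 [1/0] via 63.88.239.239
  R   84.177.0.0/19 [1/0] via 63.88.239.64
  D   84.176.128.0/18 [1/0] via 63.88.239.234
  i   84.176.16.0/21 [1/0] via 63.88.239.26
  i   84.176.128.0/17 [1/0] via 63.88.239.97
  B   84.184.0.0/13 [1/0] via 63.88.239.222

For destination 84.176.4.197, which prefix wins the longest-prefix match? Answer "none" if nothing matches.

84.176.0.0/15

Entries matching 84.176.4.197:
  84.0.0.0/6 (84.0.0.0 - 87.255.255.255)
  84.128.0.0/9 (84.128.0.0 - 84.255.255.255)
  84.160.0.0/11 (84.160.0.0 - 84.191.255.255)
  84.176.0.0/13 (84.176.0.0 - 84.183.255.255)
  84.176.0.0/15 (84.176.0.0 - 84.177.255.255)
Most specific is 84.176.0.0/15.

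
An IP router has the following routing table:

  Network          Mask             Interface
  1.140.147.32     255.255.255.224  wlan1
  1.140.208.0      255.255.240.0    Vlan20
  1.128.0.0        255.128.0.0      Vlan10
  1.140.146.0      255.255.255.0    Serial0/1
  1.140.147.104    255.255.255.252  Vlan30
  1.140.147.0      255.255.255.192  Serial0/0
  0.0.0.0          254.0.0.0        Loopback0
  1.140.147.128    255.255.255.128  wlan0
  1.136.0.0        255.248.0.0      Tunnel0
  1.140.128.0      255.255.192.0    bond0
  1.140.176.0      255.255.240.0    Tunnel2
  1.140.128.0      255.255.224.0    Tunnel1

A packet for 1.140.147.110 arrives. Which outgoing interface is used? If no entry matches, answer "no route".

Tunnel1

Routes whose prefix contains 1.140.147.110:
  0.0.0.0/7 (0.0.0.0 - 1.255.255.255) -> Loopback0
  1.128.0.0/9 (1.128.0.0 - 1.255.255.255) -> Vlan10
  1.136.0.0/13 (1.136.0.0 - 1.143.255.255) -> Tunnel0
  1.140.128.0/18 (1.140.128.0 - 1.140.191.255) -> bond0
  1.140.128.0/19 (1.140.128.0 - 1.140.159.255) -> Tunnel1
More-specific entries that do NOT match:
  1.140.147.104/30 (1.140.147.104 - 1.140.147.107) does not contain 1.140.147.110
  1.140.147.32/27 (1.140.147.32 - 1.140.147.63) does not contain 1.140.147.110
  1.140.147.0/26 (1.140.147.0 - 1.140.147.63) does not contain 1.140.147.110
  1.140.147.128/25 (1.140.147.128 - 1.140.147.255) does not contain 1.140.147.110
  1.140.146.0/24 (1.140.146.0 - 1.140.146.255) does not contain 1.140.147.110
  1.140.208.0/20 (1.140.208.0 - 1.140.223.255) does not contain 1.140.147.110
  1.140.176.0/20 (1.140.176.0 - 1.140.191.255) does not contain 1.140.147.110
Longest matching prefix is /19 -> interface Tunnel1.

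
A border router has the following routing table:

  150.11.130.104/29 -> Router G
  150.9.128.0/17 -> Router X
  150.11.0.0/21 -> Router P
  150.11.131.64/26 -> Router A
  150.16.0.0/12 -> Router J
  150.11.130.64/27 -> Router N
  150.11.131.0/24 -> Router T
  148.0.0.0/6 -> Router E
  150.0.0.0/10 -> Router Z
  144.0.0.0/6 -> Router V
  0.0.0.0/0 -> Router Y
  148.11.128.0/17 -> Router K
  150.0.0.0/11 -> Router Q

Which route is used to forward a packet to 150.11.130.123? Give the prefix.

Entries matching 150.11.130.123:
  0.0.0.0/0 (default, matches everything)
  148.0.0.0/6 (148.0.0.0 - 151.255.255.255)
  150.0.0.0/10 (150.0.0.0 - 150.63.255.255)
  150.0.0.0/11 (150.0.0.0 - 150.31.255.255)
Most specific is 150.0.0.0/11.

150.0.0.0/11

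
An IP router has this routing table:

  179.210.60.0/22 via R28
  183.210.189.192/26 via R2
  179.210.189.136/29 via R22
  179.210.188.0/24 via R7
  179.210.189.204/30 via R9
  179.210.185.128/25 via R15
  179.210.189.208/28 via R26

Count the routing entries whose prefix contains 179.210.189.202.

No listed prefix contains 179.210.189.202.
Total matching entries: 0.

0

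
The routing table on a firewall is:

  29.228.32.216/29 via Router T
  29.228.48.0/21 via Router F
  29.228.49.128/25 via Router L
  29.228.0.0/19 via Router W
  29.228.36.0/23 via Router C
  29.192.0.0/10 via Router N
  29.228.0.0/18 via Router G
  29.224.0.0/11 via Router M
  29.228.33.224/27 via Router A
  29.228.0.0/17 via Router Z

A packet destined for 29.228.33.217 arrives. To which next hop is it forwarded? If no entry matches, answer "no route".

Routes whose prefix contains 29.228.33.217:
  29.192.0.0/10 (29.192.0.0 - 29.255.255.255) -> Router N
  29.224.0.0/11 (29.224.0.0 - 29.255.255.255) -> Router M
  29.228.0.0/17 (29.228.0.0 - 29.228.127.255) -> Router Z
  29.228.0.0/18 (29.228.0.0 - 29.228.63.255) -> Router G
More-specific entries that do NOT match:
  29.228.32.216/29 (29.228.32.216 - 29.228.32.223) does not contain 29.228.33.217
  29.228.33.224/27 (29.228.33.224 - 29.228.33.255) does not contain 29.228.33.217
  29.228.49.128/25 (29.228.49.128 - 29.228.49.255) does not contain 29.228.33.217
  29.228.36.0/23 (29.228.36.0 - 29.228.37.255) does not contain 29.228.33.217
  29.228.48.0/21 (29.228.48.0 - 29.228.55.255) does not contain 29.228.33.217
  29.228.0.0/19 (29.228.0.0 - 29.228.31.255) does not contain 29.228.33.217
Longest matching prefix is /18 -> next hop Router G.

Router G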